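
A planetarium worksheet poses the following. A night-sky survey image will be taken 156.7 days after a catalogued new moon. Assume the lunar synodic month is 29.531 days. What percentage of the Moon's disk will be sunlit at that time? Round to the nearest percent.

156.7/29.531 = 5.306 lunations, so 5 complete cycles and 9.04 d into the next.
Elongation θ = 360° × 9.04/29.531 ≈ 110.3°.
cos 110.3° = (-0.346), so f = (1 − (-0.346))/2 = 0.673, so 67%.

67%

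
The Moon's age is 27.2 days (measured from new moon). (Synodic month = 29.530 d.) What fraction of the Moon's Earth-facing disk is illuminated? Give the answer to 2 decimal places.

0.06

The Moon has covered 27.2/29.530 of its cycle, so θ ≈ 360° × 27.2/29.530 = 331.6°.
Illuminated fraction = (1 − cos 331.6°)/2 = (1 − 0.880)/2 ≈ 0.060.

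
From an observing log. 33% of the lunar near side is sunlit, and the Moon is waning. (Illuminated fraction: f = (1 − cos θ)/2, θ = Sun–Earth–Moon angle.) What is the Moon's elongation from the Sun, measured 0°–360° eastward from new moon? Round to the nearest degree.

290°

From f = (1 − cos θ)/2: cos θ = 1 − 2×0.33 = 0.340; arccos → 70.1°.
Waning ⇒ past full, so θ = 360° − 70.1° = 289.9°.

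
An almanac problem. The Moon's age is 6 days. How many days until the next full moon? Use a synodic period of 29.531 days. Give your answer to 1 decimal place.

8.8 days

Full moon is 0.5 of the way through the cycle: age 0.5 × 29.531 = 14.765 d.
That is 14.765 − 6 = 8.765 days ahead.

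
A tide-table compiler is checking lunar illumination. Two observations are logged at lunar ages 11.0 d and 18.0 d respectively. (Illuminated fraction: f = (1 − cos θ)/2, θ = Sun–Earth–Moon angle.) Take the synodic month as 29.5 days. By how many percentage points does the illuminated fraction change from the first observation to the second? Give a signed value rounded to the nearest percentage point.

θ₁ = 360° × 11.0/29.5 = 134.2°, f₁ = (1 − cos θ₁)/2 = 0.849.
θ₂ = 360° × 18.0/29.5 = 219.7°, f₂ = (1 − cos θ₂)/2 = 0.885.
Change = f₂ − f₁ = +0.036 → +4 percentage points.

+4 pp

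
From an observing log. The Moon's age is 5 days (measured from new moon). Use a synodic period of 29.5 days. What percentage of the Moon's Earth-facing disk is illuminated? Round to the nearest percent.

Elongation θ = 360° × 5/29.5 ≈ 61.0°.
With cos θ = 0.485, the lit fraction is (1 − 0.485)/2 ≈ 0.258, so 26%.

26%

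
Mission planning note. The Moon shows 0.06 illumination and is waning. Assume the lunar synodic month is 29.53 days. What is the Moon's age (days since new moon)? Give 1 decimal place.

From f = (1 − cos θ)/2: cos θ = 1 − 2×0.06 = 0.880; arccos → 28.4°.
Waning ⇒ past full, so θ = 360° − 28.4° = 331.6°.
That fraction of the synodic month is 331.6/360 × 29.53 d ≈ 27.20 d.

27.2 days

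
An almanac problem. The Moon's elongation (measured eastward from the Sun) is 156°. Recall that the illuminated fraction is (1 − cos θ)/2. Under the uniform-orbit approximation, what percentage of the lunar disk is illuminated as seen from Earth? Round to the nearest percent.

96%

Half-versine of 156°: (1 − (-0.914))/2 = 0.957, i.e. 96%.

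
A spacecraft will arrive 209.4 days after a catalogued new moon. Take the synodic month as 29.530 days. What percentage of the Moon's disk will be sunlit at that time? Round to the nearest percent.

8%

Reduce mod P: 209.4 − 7×29.530 = 2.69 d into the current lunation.
Elongation θ = 360° × 2.69/29.530 ≈ 32.8°.
Illuminated fraction = (1 − cos 32.8°)/2 = (1 − 0.841)/2 ≈ 0.080, so 8%.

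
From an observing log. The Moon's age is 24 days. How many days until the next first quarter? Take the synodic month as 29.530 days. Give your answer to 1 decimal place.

12.9 days

First quarter occurs at elongation 90°, i.e. at age 29.530 × 90/360 = 7.383 d.
This lunation's first quarter (7.383 d) has passed, so add one period: 36.913 − 24 = 12.913 days.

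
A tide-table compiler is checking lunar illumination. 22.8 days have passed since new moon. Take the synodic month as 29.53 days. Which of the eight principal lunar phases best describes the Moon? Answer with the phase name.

last quarter

θ ≈ 360° × 22.8/29.53 = 278°, which falls in the last quarter sector.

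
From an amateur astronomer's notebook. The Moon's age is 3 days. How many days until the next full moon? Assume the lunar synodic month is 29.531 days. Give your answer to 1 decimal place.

11.8 days

Full moon is 0.5 of the way through the cycle: age 0.5 × 29.531 = 14.765 d.
That is 14.765 − 3 = 11.765 days ahead.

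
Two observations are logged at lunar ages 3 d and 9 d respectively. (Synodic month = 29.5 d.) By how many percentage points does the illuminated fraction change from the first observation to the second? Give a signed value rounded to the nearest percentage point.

First observation: θ = 360°·3/29.5 = 36.6°, so f = 0.099.
Second observation: θ = 109.8°, f = 0.670.
Δf = 0.670 − 0.099 = +0.571, i.e. +57 pp.

+57 percentage points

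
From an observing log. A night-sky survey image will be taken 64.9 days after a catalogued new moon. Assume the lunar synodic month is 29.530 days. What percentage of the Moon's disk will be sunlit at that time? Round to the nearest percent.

Reduce mod P: 64.9 − 2×29.530 = 5.84 d into the current lunation.
Elongation θ = 360° × 5.84/29.530 ≈ 71.2°.
Illuminated fraction = (1 − cos 71.2°)/2 = (1 − 0.322)/2 ≈ 0.339, so 34%.

34%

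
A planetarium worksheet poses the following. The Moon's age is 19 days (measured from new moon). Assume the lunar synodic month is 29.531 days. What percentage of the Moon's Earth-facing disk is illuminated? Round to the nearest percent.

81%

The Moon has covered 19/29.531 of its cycle, so θ ≈ 360° × 19/29.531 = 231.6°.
cos 231.6° = (-0.621), so f = (1 − (-0.621))/2 = 0.810, so 81%.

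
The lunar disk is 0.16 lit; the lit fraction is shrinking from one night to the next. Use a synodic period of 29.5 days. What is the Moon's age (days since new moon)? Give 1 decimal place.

From f = (1 − cos θ)/2: cos θ = 1 − 2×0.16 = 0.680; arccos → 47.2°.
Waning ⇒ past full, so θ = 360° − 47.2° = 312.8°.
That fraction of the synodic month is 312.8/360 × 29.5 d ≈ 25.64 d.

25.6 days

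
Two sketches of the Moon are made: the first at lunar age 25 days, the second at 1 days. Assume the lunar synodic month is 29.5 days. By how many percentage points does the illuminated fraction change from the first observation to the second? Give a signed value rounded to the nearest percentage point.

θ₁ = 360° × 25/29.5 = 305.1°, f₁ = (1 − cos θ₁)/2 = 0.213.
θ₂ = 360° × 1/29.5 = 12.2°, f₂ = (1 − cos θ₂)/2 = 0.011.
Change = f₂ − f₁ = -0.201 → -20 percentage points.

-20 pp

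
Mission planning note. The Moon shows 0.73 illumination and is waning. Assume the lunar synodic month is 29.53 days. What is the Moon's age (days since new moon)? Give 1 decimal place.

19.9 days

cos θ = 1 − 2f = -0.460, giving a principal value of 117.4°.
Since the Moon is past full (waning), take the reflex angle: θ = 360° − 117.4° = 242.6°.
At 360°/29.53 d per day, 242.6° corresponds to 19.90 days.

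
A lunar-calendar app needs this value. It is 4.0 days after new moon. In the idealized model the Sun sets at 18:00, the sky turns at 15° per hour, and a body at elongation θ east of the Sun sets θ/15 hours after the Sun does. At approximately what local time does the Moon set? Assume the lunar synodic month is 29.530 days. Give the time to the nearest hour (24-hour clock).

Phase angle: θ = 360°·(4.0 d)/(29.530 d) = 48.8°.
The Moon trails the Sun by θ/15 = 48.8/15 ≈ 3.25 hours.
18:00 + 3.25 h ≈ 21:15 → 21:00 to the nearest hour.

21:00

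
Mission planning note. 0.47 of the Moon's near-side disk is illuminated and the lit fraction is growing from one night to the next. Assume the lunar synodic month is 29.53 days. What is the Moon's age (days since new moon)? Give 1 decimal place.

7.1 days

Invert f = (1 − cos θ)/2 to get cos θ = 1 − 2(0.47) = 0.060, hence θ₀ = arccos 0.060 = 86.6°.
Waxing ⇒ before full, so θ = 86.6°.
Age = 29.53 × 86.6°/360° ≈ 7.10 days.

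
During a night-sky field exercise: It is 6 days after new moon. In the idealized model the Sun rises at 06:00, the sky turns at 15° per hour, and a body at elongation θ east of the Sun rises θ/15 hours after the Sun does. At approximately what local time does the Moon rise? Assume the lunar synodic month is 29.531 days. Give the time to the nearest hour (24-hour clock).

Elongation θ = 360° × 6/29.531 ≈ 73.1°.
The Moon trails the Sun by θ/15 = 73.1/15 ≈ 4.88 hours.
06:00 + 4.88 h ≈ 10:53 → 11:00 to the nearest hour.

11:00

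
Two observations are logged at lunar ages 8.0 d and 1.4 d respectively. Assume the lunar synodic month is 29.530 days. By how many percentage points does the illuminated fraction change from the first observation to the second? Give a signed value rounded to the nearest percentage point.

First observation: θ = 360°·8.0/29.530 = 97.5°, so f = 0.566.
Second observation: θ = 17.1°, f = 0.022.
Δf = 0.022 − 0.566 = -0.543, i.e. -54 pp.

-54 pp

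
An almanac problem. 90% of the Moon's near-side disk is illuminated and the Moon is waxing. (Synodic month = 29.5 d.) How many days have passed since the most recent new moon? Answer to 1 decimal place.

From f = (1 − cos θ)/2: cos θ = 1 − 2×0.90 = -0.800; arccos → 143.1°.
Before full moon the principal value applies: θ = 143.1°.
That fraction of the synodic month is 143.1/360 × 29.5 d ≈ 11.73 d.

11.7 days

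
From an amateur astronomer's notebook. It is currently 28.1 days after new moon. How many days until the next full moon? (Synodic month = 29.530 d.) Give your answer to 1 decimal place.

16.2 days

Full moon is 0.5 of the way through the cycle: age 0.5 × 29.530 = 14.765 d.
Already past this cycle's full moon; the next is at 14.765 + 29.530 = 44.295 d, so 44.295 − 28.1 = 16.195 days.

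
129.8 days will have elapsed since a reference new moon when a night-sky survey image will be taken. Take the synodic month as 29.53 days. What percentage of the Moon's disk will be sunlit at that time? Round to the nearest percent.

90%

129.8/29.53 = 4.396 lunations, so 4 complete cycles and 11.68 d into the next.
Phase angle: θ = 360°·(11.68 d)/(29.53 d) = 142.4°.
With cos θ = (-0.792), the lit fraction is (1 − (-0.792))/2 ≈ 0.896, so 90%.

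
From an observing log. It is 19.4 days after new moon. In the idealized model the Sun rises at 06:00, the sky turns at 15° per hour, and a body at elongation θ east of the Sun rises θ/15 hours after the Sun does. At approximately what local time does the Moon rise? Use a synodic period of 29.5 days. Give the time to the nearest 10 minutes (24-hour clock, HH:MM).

The Moon has covered 19.4/29.5 of its cycle, so θ ≈ 360° × 19.4/29.5 = 236.7°.
At 15° of sky rotation per hour, 236.7° corresponds to a 15.78 h lag.
06:00 + 15.783 h ≈ 21:47 → 21:50 to the nearest ten minutes.

21:50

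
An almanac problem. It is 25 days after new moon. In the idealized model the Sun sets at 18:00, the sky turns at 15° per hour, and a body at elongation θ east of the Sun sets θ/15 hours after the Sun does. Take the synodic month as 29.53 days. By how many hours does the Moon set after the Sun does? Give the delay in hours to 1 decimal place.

Phase angle: θ = 360°·(25 d)/(29.53 d) = 304.8°.
The Moon trails the Sun by θ/15 = 304.8/15 ≈ 20.32 hours.
So the Moon sets 20.32 h after the Sun.

20.3 h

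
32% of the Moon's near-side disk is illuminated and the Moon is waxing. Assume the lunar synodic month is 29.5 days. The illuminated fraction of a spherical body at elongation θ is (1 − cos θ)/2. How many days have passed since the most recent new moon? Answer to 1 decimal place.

5.6 days

Invert f = (1 − cos θ)/2 to get cos θ = 1 − 2(0.32) = 0.360, hence θ₀ = arccos 0.360 = 68.9°.
Before full moon the principal value applies: θ = 68.9°.
At 360°/29.5 d per day, 68.9° corresponds to 5.65 days.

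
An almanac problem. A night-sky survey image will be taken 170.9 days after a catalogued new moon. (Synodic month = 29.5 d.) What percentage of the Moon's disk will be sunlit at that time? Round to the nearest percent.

Reduce mod P: 170.9 − 5×29.5 = 23.40 d into the current lunation.
The Moon has covered 23.40/29.5 of its cycle, so θ ≈ 360° × 23.40/29.5 = 285.6°.
cos 285.6° = 0.268, so f = (1 − 0.268)/2 = 0.366, so 37%.

37%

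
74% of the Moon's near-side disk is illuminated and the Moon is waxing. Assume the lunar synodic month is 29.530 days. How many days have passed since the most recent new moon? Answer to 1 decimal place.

9.7 days

cos θ = 1 − 2f = -0.480, giving a principal value of 118.7°.
Before full moon the principal value applies: θ = 118.7°.
At 360°/29.530 d per day, 118.7° corresponds to 9.74 days.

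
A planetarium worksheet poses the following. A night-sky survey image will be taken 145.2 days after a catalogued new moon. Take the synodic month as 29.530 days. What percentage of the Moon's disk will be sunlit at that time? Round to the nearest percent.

145.2 d spans 4 complete synodic months (4 × 29.530 = 118.12 d) plus 27.08 d.
The Moon has covered 27.08/29.530 of its cycle, so θ ≈ 360° × 27.08/29.530 = 330.1°.
With cos θ = 0.867, the lit fraction is (1 − 0.867)/2 ≈ 0.066, so 7%.

7%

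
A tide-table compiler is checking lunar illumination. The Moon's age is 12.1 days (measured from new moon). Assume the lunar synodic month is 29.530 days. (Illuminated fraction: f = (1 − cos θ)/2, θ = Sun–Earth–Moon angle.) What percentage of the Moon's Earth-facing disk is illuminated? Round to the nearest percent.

92%

The Moon has covered 12.1/29.530 of its cycle, so θ ≈ 360° × 12.1/29.530 = 147.5°.
With cos θ = (-0.843), the lit fraction is (1 − (-0.843))/2 ≈ 0.922, so 92%.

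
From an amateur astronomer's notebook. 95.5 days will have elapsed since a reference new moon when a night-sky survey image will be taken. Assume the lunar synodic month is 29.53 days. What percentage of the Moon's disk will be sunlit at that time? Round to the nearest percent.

95.5 d spans 3 complete synodic months (3 × 29.53 = 88.59 d) plus 6.91 d.
Phase angle: θ = 360°·(6.91 d)/(29.53 d) = 84.2°.
With cos θ = 0.100, the lit fraction is (1 − 0.100)/2 ≈ 0.450, so 45%.

45%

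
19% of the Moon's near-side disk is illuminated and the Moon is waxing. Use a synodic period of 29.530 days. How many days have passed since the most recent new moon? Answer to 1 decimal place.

4.2 days

Invert f = (1 − cos θ)/2 to get cos θ = 1 − 2(0.19) = 0.620, hence θ₀ = arccos 0.620 = 51.7°.
The Moon is waxing (0°–180°), so θ = 51.7° directly.
That fraction of the synodic month is 51.7/360 × 29.530 d ≈ 4.24 d.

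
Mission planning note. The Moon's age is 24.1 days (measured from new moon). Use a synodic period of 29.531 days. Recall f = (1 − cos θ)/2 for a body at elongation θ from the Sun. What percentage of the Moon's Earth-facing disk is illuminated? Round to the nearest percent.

Elongation θ = 360° × 24.1/29.531 ≈ 293.8°.
Illuminated fraction = (1 − cos 293.8°)/2 = (1 − 0.403)/2 ≈ 0.298, so 30%.

30%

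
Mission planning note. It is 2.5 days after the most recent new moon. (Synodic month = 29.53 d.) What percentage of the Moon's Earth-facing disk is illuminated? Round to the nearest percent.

7%

Phase angle: θ = 360°·(2.5 d)/(29.53 d) = 30.5°.
Illuminated fraction = (1 − cos 30.5°)/2 = (1 − 0.862)/2 ≈ 0.069, so 7%.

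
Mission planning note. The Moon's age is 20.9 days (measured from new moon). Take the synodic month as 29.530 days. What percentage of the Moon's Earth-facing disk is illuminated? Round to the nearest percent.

63%

Phase angle: θ = 360°·(20.9 d)/(29.530 d) = 254.8°.
With cos θ = (-0.262), the lit fraction is (1 − (-0.262))/2 ≈ 0.631, so 63%.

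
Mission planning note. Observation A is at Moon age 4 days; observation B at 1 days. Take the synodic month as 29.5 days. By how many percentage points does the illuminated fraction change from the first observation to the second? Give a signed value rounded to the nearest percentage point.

-16 percentage points

θ₁ = 360° × 4/29.5 = 48.8°, f₁ = (1 − cos θ₁)/2 = 0.171.
θ₂ = 360° × 1/29.5 = 12.2°, f₂ = (1 − cos θ₂)/2 = 0.011.
Change = f₂ − f₁ = -0.159 → -16 percentage points.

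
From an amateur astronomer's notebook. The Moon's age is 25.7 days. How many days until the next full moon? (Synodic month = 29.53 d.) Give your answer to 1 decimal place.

Full moon is 0.5 of the way through the cycle: age 0.5 × 29.53 = 14.765 d.
This lunation's full moon (14.765 d) has passed, so add one period: 44.295 − 25.7 = 18.595 days.

18.6 days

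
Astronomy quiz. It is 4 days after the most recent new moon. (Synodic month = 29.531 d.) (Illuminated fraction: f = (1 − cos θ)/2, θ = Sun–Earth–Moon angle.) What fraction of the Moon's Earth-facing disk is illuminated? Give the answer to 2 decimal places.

Elongation θ = 360° × 4/29.531 ≈ 48.8°.
cos 48.8° = 0.659, so f = (1 − 0.659)/2 = 0.170.

0.17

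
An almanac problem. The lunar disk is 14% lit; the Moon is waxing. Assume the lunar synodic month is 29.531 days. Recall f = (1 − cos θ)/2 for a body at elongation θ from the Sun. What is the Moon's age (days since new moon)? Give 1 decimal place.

3.6 days

Invert f = (1 − cos θ)/2 to get cos θ = 1 − 2(0.14) = 0.720, hence θ₀ = arccos 0.720 = 43.9°.
Waxing ⇒ before full, so θ = 43.9°.
At 360°/29.531 d per day, 43.9° corresponds to 3.60 days.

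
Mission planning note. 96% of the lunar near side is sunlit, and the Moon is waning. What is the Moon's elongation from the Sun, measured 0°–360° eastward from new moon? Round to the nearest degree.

203°

Invert f = (1 − cos θ)/2 to get cos θ = 1 − 2(0.96) = -0.920, hence θ₀ = arccos -0.920 = 156.9°.
Since the Moon is past full (waning), take the reflex angle: θ = 360° − 156.9° = 203.1°.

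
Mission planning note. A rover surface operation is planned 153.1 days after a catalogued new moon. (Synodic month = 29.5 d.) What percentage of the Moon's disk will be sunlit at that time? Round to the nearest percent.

153.1 d spans 5 complete synodic months (5 × 29.5 = 147.50 d) plus 5.60 d.
The Moon has covered 5.60/29.5 of its cycle, so θ ≈ 360° × 5.60/29.5 = 68.3°.
Illuminated fraction = (1 − cos 68.3°)/2 = (1 − 0.369)/2 ≈ 0.315, so 32%.

32%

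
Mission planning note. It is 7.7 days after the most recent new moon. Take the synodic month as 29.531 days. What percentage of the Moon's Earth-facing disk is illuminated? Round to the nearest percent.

53%

Elongation θ = 360° × 7.7/29.531 ≈ 93.9°.
Illuminated fraction = (1 − cos 93.9°)/2 = (1 − (-0.067))/2 ≈ 0.534, so 53%.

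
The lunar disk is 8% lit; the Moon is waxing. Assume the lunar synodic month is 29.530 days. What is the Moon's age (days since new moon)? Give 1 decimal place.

cos θ = 1 − 2f = 0.840, giving a principal value of 32.9°.
The Moon is waxing (0°–180°), so θ = 32.9° directly.
At 360°/29.530 d per day, 32.9° corresponds to 2.70 days.

2.7 days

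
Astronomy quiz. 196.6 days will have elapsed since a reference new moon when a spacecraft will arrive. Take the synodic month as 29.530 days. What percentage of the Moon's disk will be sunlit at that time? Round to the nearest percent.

196.6/29.530 = 6.658 lunations, so 6 complete cycles and 19.42 d into the next.
Elongation θ = 360° × 19.42/29.530 ≈ 236.7°.
cos 236.7° = (-0.548), so f = (1 − (-0.548))/2 = 0.774, so 77%.

77%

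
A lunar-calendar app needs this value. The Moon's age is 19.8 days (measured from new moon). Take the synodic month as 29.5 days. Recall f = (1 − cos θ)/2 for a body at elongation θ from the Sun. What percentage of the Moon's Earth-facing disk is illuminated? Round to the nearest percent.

74%

Elongation θ = 360° × 19.8/29.5 ≈ 241.6°.
Illuminated fraction = (1 − cos 241.6°)/2 = (1 − (-0.475))/2 ≈ 0.738, so 74%.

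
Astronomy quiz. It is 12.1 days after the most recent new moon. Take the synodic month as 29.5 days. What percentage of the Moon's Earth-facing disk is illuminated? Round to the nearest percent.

92%

Elongation θ = 360° × 12.1/29.5 ≈ 147.7°.
With cos θ = (-0.845), the lit fraction is (1 − (-0.845))/2 ≈ 0.922, so 92%.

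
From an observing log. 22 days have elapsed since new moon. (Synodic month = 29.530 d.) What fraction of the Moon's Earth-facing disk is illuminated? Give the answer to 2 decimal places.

Phase angle: θ = 360°·(22 d)/(29.530 d) = 268.2°.
With cos θ = (-0.031), the lit fraction is (1 − (-0.031))/2 ≈ 0.516.

0.52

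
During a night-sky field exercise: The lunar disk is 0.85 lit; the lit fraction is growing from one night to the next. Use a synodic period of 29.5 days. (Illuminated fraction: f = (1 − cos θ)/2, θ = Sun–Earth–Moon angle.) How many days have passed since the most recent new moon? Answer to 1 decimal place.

11.0 days

Invert f = (1 − cos θ)/2 to get cos θ = 1 − 2(0.85) = -0.700, hence θ₀ = arccos -0.700 = 134.4°.
Waxing ⇒ before full, so θ = 134.4°.
Age = 29.5 × 134.4°/360° ≈ 11.02 days.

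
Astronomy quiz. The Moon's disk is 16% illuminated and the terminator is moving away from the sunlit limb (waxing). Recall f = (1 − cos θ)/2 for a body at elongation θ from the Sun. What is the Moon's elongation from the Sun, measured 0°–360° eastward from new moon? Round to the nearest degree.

47°

From f = (1 − cos θ)/2: cos θ = 1 − 2×0.16 = 0.680; arccos → 47.2°.
Before full moon the principal value applies: θ = 47.2°.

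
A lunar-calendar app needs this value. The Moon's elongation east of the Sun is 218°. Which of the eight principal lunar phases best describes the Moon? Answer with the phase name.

218° lies in the waning gibbous sector of the 8-phase cycle.

waning gibbous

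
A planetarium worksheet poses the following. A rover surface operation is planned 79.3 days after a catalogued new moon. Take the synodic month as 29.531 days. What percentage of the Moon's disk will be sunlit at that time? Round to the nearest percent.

79.3/29.531 = 2.685 lunations, so 2 complete cycles and 20.24 d into the next.
Elongation θ = 360° × 20.24/29.531 ≈ 246.7°.
With cos θ = (-0.395), the lit fraction is (1 − (-0.395))/2 ≈ 0.698, so 70%.

70%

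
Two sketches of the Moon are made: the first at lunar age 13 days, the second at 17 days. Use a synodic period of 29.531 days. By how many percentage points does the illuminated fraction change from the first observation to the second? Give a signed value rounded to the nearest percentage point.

-2 percentage points

First observation: θ = 360°·13/29.531 = 158.5°, so f = 0.965.
Second observation: θ = 207.2°, f = 0.945.
Δf = 0.945 − 0.965 = -0.021, i.e. -2 pp.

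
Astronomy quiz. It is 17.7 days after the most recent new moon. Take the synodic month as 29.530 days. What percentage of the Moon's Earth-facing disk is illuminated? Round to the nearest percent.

91%

The Moon has covered 17.7/29.530 of its cycle, so θ ≈ 360° × 17.7/29.530 = 215.8°.
With cos θ = (-0.811), the lit fraction is (1 − (-0.811))/2 ≈ 0.906, so 91%.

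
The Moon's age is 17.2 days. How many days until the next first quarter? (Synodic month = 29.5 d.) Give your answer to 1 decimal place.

First quarter occurs at elongation 90°, i.e. at age 29.5 × 90/360 = 7.375 d.
This lunation's first quarter (7.375 d) has passed, so add one period: 36.875 − 17.2 = 19.675 days.

19.7 days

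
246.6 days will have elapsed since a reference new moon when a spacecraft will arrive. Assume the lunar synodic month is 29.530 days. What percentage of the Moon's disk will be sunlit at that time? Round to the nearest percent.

80%

Reduce mod P: 246.6 − 8×29.530 = 10.36 d into the current lunation.
Elongation θ = 360° × 10.36/29.530 ≈ 126.3°.
With cos θ = (-0.592), the lit fraction is (1 − (-0.592))/2 ≈ 0.796, so 80%.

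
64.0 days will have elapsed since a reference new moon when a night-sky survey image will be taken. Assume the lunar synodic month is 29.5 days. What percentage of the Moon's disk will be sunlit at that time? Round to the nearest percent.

64.0 d spans 2 complete synodic months (2 × 29.5 = 59.00 d) plus 5.00 d.
Elongation θ = 360° × 5.00/29.5 ≈ 61.0°.
Illuminated fraction = (1 − cos 61.0°)/2 = (1 − 0.485)/2 ≈ 0.258, so 26%.

26%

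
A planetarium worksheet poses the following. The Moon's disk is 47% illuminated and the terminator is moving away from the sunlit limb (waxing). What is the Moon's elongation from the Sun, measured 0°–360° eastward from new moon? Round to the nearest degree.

87°

cos θ = 1 − 2f = 0.060, giving a principal value of 86.6°.
Before full moon the principal value applies: θ = 86.6°.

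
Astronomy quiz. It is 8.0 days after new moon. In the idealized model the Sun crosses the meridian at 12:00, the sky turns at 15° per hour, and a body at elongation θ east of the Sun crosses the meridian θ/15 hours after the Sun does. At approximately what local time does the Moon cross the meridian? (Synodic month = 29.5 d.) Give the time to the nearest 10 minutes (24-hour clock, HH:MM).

Phase angle: θ = 360°·(8.0 d)/(29.5 d) = 97.6°.
The Moon trails the Sun by θ/15 = 97.6/15 ≈ 6.51 hours.
12:00 + 6.508 h ≈ 18:31 → 18:30 to the nearest ten minutes.

18:30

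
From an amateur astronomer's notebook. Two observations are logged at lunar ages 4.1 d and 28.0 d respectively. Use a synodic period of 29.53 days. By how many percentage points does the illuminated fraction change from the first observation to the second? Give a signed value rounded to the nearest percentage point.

-15 pp

First observation: θ = 360°·4.1/29.53 = 50.0°, so f = 0.178.
Second observation: θ = 341.3°, f = 0.026.
Δf = 0.026 − 0.178 = -0.152, i.e. -15 pp.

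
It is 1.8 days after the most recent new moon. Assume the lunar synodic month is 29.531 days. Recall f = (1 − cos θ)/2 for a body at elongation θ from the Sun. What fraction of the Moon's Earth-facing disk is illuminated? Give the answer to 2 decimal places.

Phase angle: θ = 360°·(1.8 d)/(29.531 d) = 21.9°.
cos 21.9° = 0.928, so f = (1 − 0.928)/2 = 0.036.

0.04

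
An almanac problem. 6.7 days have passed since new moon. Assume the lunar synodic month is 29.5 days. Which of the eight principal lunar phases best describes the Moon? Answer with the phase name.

first quarter

At 6.7/29.5 of the cycle, θ ≈ 82° — the first quarter range.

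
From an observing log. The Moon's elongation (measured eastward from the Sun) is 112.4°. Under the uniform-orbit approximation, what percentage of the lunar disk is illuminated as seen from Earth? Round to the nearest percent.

69%

f = (1 − cos 112.4°)/2 = (1 − (-0.381))/2 ≈ 0.691, i.e. 69%.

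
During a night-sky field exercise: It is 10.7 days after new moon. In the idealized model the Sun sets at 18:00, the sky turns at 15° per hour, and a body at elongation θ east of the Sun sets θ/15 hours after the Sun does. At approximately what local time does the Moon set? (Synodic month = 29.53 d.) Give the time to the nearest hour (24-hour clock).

Elongation θ = 360° × 10.7/29.53 ≈ 130.4°.
The Moon trails the Sun by θ/15 = 130.4/15 ≈ 8.70 hours.
18:00 + 8.70 h ≈ 02:42 → 03:00 to the nearest hour.

03:00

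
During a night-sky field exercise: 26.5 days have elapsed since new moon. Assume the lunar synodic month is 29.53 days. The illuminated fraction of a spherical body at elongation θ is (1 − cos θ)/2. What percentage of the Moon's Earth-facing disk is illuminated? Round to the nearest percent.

10%

Elongation θ = 360° × 26.5/29.53 ≈ 323.1°.
With cos θ = 0.799, the lit fraction is (1 − 0.799)/2 ≈ 0.100, so 10%.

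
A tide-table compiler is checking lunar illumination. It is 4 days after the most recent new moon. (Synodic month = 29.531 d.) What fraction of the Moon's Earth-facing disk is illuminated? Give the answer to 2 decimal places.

Phase angle: θ = 360°·(4 d)/(29.531 d) = 48.8°.
cos 48.8° = 0.659, so f = (1 − 0.659)/2 = 0.170.

0.17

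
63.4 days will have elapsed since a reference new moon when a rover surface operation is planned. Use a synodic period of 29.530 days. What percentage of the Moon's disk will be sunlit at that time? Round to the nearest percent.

20%

Reduce mod P: 63.4 − 2×29.530 = 4.34 d into the current lunation.
Elongation θ = 360° × 4.34/29.530 ≈ 52.9°.
cos 52.9° = 0.603, so f = (1 − 0.603)/2 = 0.198, so 20%.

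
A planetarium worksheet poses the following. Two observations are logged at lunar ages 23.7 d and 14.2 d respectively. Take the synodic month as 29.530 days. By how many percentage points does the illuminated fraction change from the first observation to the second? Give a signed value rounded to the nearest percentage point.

+66 pp

First observation: θ = 360°·23.7/29.530 = 288.9°, so f = 0.338.
Second observation: θ = 173.1°, f = 0.996.
Δf = 0.996 − 0.338 = +0.659, i.e. +66 pp.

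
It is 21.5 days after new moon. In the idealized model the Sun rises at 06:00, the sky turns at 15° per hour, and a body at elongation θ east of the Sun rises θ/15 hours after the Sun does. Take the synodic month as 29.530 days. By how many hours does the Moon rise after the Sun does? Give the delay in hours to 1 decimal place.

17.5 h

Elongation θ = 360° × 21.5/29.530 ≈ 262.1°.
At 15° of sky rotation per hour, 262.1° corresponds to a 17.47 h lag.
So the Moon rises 17.47 h after the Sun.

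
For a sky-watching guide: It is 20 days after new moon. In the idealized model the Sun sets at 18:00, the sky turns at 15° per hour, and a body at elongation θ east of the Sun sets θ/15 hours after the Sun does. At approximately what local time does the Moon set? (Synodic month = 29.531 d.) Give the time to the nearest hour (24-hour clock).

The Moon has covered 20/29.531 of its cycle, so θ ≈ 360° × 20/29.531 = 243.8°.
Delay after the Sun = 243.8° / (15°/h) ≈ 16.25 h.
18:00 + 16.25 h ≈ 10:15 → 10:00 to the nearest hour.

10:00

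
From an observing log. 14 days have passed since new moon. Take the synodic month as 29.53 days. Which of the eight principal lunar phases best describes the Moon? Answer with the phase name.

full moon

At 14/29.53 of the cycle, θ ≈ 171° — the full moon range.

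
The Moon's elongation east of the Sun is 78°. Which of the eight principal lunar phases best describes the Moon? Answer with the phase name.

first quarter

78° lies in the first quarter sector of the 8-phase cycle.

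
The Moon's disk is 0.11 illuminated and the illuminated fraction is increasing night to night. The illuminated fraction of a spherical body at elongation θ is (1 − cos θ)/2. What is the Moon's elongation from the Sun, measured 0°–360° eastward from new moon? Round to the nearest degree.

Invert f = (1 − cos θ)/2 to get cos θ = 1 − 2(0.11) = 0.780, hence θ₀ = arccos 0.780 = 38.7°.
Before full moon the principal value applies: θ = 38.7°.

39°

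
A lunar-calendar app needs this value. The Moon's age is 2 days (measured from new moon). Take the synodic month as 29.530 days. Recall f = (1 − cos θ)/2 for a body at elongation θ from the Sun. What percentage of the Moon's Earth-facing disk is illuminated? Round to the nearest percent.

4%

Elongation θ = 360° × 2/29.530 ≈ 24.4°.
Illuminated fraction = (1 − cos 24.4°)/2 = (1 − 0.911)/2 ≈ 0.045, so 4%.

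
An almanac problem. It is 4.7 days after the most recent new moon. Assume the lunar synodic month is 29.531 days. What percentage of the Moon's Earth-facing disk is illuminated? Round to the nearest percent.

23%

The Moon has covered 4.7/29.531 of its cycle, so θ ≈ 360° × 4.7/29.531 = 57.3°.
With cos θ = 0.540, the lit fraction is (1 − 0.540)/2 ≈ 0.230, so 23%.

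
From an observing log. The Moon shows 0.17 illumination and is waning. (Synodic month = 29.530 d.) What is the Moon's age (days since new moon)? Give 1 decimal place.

From f = (1 − cos θ)/2: cos θ = 1 − 2×0.17 = 0.660; arccos → 48.7°.
A waning Moon lies in 180°–360°, so θ = 360° − 48.7° = 311.3°.
At 360°/29.530 d per day, 311.3° corresponds to 25.54 days.

25.5 days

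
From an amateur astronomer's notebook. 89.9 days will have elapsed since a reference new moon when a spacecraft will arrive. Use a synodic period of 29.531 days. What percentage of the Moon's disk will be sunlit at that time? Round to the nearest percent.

89.9/29.531 = 3.044 lunations, so 3 complete cycles and 1.31 d into the next.
The Moon has covered 1.31/29.531 of its cycle, so θ ≈ 360° × 1.31/29.531 = 15.9°.
cos 15.9° = 0.962, so f = (1 − 0.962)/2 = 0.019, so 2%.

2%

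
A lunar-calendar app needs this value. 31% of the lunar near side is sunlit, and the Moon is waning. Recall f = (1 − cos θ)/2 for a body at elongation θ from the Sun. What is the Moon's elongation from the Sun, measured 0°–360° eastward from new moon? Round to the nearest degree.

292°

Invert f = (1 − cos θ)/2 to get cos θ = 1 − 2(0.31) = 0.380, hence θ₀ = arccos 0.380 = 67.7°.
Waning ⇒ past full, so θ = 360° − 67.7° = 292.3°.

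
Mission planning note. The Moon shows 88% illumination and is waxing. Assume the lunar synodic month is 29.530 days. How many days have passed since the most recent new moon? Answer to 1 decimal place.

11.4 days

From f = (1 − cos θ)/2: cos θ = 1 − 2×0.88 = -0.760; arccos → 139.5°.
Before full moon the principal value applies: θ = 139.5°.
At 360°/29.530 d per day, 139.5° corresponds to 11.44 days.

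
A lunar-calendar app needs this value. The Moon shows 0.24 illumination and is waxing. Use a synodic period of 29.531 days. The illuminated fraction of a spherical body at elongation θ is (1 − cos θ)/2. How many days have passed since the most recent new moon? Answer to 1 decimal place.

4.8 days

From f = (1 − cos θ)/2: cos θ = 1 − 2×0.24 = 0.520; arccos → 58.7°.
The Moon is waxing (0°–180°), so θ = 58.7° directly.
That fraction of the synodic month is 58.7/360 × 29.531 d ≈ 4.81 d.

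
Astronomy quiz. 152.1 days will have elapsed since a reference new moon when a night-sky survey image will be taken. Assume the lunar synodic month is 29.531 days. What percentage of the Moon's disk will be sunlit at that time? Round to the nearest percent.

21%

Reduce mod P: 152.1 − 5×29.531 = 4.44 d into the current lunation.
Elongation θ = 360° × 4.44/29.531 ≈ 54.2°.
cos 54.2° = 0.585, so f = (1 − 0.585)/2 = 0.207, so 21%.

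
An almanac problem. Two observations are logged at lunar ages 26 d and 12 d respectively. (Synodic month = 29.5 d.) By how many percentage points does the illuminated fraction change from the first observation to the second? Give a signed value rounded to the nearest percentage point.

+78 pp

First observation: θ = 360°·26/29.5 = 317.3°, so f = 0.133.
Second observation: θ = 146.4°, f = 0.917.
Δf = 0.917 − 0.133 = +0.784, i.e. +78 pp.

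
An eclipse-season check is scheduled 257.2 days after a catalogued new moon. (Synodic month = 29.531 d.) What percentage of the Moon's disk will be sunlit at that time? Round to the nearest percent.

257.2 d spans 8 complete synodic months (8 × 29.531 = 236.25 d) plus 20.95 d.
The Moon has covered 20.95/29.531 of its cycle, so θ ≈ 360° × 20.95/29.531 = 255.4°.
With cos θ = (-0.252), the lit fraction is (1 − (-0.252))/2 ≈ 0.626, so 63%.

63%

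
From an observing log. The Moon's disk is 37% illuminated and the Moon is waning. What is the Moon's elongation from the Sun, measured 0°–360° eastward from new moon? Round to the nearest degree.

Invert f = (1 − cos θ)/2 to get cos θ = 1 − 2(0.37) = 0.260, hence θ₀ = arccos 0.260 = 74.9°.
A waning Moon lies in 180°–360°, so θ = 360° − 74.9° = 285.1°.

285°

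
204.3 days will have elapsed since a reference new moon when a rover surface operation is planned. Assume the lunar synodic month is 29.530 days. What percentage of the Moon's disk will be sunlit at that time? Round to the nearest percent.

6%

204.3 d spans 6 complete synodic months (6 × 29.530 = 177.18 d) plus 27.12 d.
Phase angle: θ = 360°·(27.12 d)/(29.530 d) = 330.6°.
Illuminated fraction = (1 − cos 330.6°)/2 = (1 − 0.871)/2 ≈ 0.064, so 6%.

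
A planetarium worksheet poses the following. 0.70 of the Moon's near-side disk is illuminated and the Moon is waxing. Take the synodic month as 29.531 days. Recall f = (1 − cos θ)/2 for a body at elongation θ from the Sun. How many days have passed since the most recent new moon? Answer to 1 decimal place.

9.3 days

From f = (1 − cos θ)/2: cos θ = 1 − 2×0.70 = -0.400; arccos → 113.6°.
Waxing ⇒ before full, so θ = 113.6°.
At 360°/29.531 d per day, 113.6° corresponds to 9.32 days.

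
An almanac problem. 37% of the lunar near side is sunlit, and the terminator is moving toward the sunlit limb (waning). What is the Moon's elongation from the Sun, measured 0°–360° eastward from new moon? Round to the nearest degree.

285°

From f = (1 − cos θ)/2: cos θ = 1 − 2×0.37 = 0.260; arccos → 74.9°.
Since the Moon is past full (waning), take the reflex angle: θ = 360° − 74.9° = 285.1°.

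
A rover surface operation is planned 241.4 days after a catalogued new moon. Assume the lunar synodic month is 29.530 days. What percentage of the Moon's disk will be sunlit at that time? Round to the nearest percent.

27%

241.4 d spans 8 complete synodic months (8 × 29.530 = 236.24 d) plus 5.16 d.
The Moon has covered 5.16/29.530 of its cycle, so θ ≈ 360° × 5.16/29.530 = 62.9°.
cos 62.9° = 0.455, so f = (1 − 0.455)/2 = 0.272, so 27%.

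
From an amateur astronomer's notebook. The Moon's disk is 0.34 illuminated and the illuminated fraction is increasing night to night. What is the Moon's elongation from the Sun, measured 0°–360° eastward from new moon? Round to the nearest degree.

71°

Invert f = (1 − cos θ)/2 to get cos θ = 1 − 2(0.34) = 0.320, hence θ₀ = arccos 0.320 = 71.3°.
The Moon is waxing (0°–180°), so θ = 71.3° directly.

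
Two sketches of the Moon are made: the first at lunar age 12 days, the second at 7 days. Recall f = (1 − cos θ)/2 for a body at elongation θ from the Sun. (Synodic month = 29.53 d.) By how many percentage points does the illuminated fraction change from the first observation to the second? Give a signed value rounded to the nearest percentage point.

First observation: θ = 360°·12/29.53 = 146.3°, so f = 0.916.
Second observation: θ = 85.3°, f = 0.459.
Δf = 0.459 − 0.916 = -0.457, i.e. -46 pp.

-46 percentage points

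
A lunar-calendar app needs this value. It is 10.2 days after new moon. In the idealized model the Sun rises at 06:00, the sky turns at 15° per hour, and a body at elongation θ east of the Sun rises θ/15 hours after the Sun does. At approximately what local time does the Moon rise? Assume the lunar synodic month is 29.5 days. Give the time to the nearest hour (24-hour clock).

14:00

Phase angle: θ = 360°·(10.2 d)/(29.5 d) = 124.5°.
Delay after the Sun = 124.5° / (15°/h) ≈ 8.30 h.
06:00 + 8.30 h ≈ 14:18 → 14:00 to the nearest hour.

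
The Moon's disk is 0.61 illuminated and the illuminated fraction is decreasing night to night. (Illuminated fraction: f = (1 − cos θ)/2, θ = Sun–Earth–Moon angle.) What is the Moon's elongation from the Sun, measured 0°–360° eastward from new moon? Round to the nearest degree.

257°

cos θ = 1 − 2f = -0.220, giving a principal value of 102.7°.
Since the Moon is past full (waning), take the reflex angle: θ = 360° − 102.7° = 257.3°.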